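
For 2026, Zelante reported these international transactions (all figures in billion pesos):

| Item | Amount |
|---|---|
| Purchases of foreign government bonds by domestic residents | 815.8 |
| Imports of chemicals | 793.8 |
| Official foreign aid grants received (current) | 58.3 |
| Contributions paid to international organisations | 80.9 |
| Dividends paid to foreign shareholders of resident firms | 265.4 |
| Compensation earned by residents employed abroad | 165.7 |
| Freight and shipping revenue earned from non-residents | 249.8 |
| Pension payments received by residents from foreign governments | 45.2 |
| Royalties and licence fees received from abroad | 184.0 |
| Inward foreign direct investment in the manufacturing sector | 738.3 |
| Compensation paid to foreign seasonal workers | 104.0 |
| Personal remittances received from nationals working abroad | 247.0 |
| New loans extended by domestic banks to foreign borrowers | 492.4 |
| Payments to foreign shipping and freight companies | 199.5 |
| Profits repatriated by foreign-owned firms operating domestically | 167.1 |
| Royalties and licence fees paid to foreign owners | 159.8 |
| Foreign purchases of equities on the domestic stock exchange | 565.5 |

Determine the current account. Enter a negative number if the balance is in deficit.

Goods: -793.8
Services: -159.8 + 184.0 + 249.8 - 199.5 = 74.5
Primary income: 165.7 - 265.4 - 104.0 - 167.1 = -370.8
Secondary income: 45.2 + 58.3 + 247.0 - 80.9 = 269.6
Current account = (-793.8) + 74.5 + (-370.8) + 269.6 = -820.5
(Excluded from the current account — financial account: purchases of foreign government bonds by domestic residents 815.8, inward foreign direct investment in the manufacturing sector 738.3, new loans extended by domestic banks to foreign borrowers 492.4, foreign purchases of equities on the domestic stock exchange 565.5.)

-820.5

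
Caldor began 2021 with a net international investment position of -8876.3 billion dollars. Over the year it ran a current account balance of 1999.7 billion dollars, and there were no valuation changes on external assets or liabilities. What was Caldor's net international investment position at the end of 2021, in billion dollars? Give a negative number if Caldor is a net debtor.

-6876.6

With no valuation effects, change in NIIP = current account = 1999.7
End-of-year NIIP = -8876.3 + 1999.7 = -6876.6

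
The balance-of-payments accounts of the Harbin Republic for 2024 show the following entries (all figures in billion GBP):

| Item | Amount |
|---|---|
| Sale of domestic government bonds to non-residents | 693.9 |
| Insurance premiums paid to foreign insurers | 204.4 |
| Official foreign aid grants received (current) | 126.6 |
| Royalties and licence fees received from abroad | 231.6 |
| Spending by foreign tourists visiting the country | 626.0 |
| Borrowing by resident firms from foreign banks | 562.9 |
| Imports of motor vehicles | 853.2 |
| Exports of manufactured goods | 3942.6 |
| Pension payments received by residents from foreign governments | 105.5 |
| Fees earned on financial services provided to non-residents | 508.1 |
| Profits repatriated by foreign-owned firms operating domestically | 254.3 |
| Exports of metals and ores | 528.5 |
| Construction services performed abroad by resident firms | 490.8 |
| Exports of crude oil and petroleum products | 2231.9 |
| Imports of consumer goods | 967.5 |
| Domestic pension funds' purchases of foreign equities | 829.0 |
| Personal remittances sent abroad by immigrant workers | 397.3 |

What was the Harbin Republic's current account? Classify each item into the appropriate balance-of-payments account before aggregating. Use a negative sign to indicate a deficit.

6114.9

Goods: -853.2 + 3942.6 - 967.5 + 2231.9 + 528.5 = 4882.3
Services: 626.0 + 231.6 - 204.4 + 490.8 + 508.1 = 1652.1
Primary income: -254.3
Secondary income: 105.5 + 126.6 - 397.3 = -165.2
Current account = 4882.3 + 1652.1 + (-254.3) + (-165.2) = 6114.9
(Excluded from the current account — financial account: sale of domestic government bonds to non-residents 693.9, borrowing by resident firms from foreign banks 562.9, domestic pension funds' purchases of foreign equities 829.0.)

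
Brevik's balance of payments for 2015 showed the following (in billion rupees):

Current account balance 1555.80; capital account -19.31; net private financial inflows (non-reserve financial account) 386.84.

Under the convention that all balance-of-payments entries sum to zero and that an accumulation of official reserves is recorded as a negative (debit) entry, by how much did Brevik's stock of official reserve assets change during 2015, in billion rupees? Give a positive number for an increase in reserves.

1923.33

Official reserve transactions balance = -(1555.80 + (-19.31) + 386.84) = -1923.33
An accumulation of reserves is recorded as a debit (negative entry), so the change in the stock of reserves is the negative of that balance.
Change in official reserves = -(-1923.33) = 1923.33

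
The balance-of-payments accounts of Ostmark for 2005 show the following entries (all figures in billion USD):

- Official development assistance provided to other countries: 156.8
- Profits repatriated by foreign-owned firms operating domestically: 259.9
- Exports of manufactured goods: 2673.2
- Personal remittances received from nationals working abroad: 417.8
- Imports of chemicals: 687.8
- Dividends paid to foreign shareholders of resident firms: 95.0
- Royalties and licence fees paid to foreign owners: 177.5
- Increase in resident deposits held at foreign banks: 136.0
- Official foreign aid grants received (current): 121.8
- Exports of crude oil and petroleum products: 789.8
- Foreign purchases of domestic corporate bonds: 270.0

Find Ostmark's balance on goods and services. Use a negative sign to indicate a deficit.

Goods: 2673.2 - 687.8 + 789.8 = 2775.2
Services: -177.5
Trade balance = 2775.2 + (-177.5) = 2597.7
(Excluded from the trade balance — secondary income: official development assistance provided to other countries 156.8, personal remittances received from nationals working abroad 417.8, official foreign aid grants received (current) 121.8; primary income: profits repatriated by foreign-owned firms operating domestically 259.9, dividends paid to foreign shareholders of resident firms 95.0; financial account: increase in resident deposits held at foreign banks 136.0, foreign purchases of domestic corporate bonds 270.0.)

2597.7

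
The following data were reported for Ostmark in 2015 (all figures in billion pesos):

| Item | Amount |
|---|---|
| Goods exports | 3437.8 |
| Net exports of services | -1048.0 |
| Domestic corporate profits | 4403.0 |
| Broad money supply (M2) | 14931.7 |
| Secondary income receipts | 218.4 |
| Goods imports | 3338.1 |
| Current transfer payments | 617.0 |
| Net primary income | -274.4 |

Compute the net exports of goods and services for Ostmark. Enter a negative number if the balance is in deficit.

-948.3

Goods balance = 3437.8 - 3338.1 = 99.7
Services balance = -1048.0
Trade balance (goods + services) = 99.7 + (-1048.0) = -948.3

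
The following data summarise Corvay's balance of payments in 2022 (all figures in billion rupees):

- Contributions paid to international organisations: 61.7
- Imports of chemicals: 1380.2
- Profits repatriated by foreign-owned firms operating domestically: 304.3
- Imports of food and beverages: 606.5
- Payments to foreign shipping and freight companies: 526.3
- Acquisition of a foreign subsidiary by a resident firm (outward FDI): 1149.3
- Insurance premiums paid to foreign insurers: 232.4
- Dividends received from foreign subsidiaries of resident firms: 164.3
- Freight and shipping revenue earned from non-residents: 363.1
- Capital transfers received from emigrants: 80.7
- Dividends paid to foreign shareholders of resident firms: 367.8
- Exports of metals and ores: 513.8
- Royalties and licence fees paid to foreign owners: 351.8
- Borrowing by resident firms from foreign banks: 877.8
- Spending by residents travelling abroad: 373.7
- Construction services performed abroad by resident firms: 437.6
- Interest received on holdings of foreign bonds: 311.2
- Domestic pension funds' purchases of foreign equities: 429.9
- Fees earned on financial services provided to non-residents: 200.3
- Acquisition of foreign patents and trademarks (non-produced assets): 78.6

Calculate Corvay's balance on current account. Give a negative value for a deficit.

Goods: -1380.2 - 606.5 + 513.8 = -1472.9
Services: -232.4 - 526.3 + 200.3 - 351.8 + 437.6 - 373.7 + 363.1 = -483.2
Primary income: -304.3 - 367.8 + 164.3 + 311.2 = -196.6
Secondary income: -61.7
Current account = (-1472.9) + (-483.2) + (-196.6) + (-61.7) = -2214.4
(Excluded from the current account — financial account: acquisition of a foreign subsidiary by a resident firm (outward FDI) 1149.3, borrowing by resident firms from foreign banks 877.8, domestic pension funds' purchases of foreign equities 429.9; capital account: capital transfers received from emigrants 80.7, acquisition of foreign patents and trademarks (non-produced assets) 78.6.)

-2214.4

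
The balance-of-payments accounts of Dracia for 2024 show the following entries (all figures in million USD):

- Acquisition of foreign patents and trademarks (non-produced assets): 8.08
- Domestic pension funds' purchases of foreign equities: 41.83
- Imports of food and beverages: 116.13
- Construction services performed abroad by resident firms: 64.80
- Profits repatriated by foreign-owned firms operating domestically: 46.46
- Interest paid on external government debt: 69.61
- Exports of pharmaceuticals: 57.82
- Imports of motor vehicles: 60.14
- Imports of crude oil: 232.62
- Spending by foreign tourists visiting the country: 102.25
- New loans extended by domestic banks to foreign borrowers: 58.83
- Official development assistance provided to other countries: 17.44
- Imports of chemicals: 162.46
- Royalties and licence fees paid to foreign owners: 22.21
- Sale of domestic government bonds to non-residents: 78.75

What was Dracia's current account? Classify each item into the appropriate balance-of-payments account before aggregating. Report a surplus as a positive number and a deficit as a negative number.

Goods: -116.13 + 57.82 - 162.46 - 232.62 - 60.14 = -513.53
Services: 64.80 - 22.21 + 102.25 = 144.84
Primary income: -46.46 - 69.61 = -116.07
Secondary income: -17.44
Current account = (-513.53) + 144.84 + (-116.07) + (-17.44) = -502.20
(Excluded from the current account — capital account: acquisition of foreign patents and trademarks (non-produced assets) 8.08; financial account: domestic pension funds' purchases of foreign equities 41.83, new loans extended by domestic banks to foreign borrowers 58.83, sale of domestic government bonds to non-residents 78.75.)

-502.20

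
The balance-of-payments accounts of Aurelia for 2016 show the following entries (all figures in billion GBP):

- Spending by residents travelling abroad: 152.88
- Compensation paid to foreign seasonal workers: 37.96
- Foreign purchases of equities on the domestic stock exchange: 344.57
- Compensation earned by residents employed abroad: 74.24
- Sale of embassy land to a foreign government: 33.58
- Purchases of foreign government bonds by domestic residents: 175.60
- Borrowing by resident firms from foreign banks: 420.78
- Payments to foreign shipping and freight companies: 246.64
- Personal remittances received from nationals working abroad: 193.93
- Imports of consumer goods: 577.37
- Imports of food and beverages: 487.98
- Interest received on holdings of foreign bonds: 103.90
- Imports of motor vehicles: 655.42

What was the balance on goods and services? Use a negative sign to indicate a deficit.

Goods: -577.37 - 487.98 - 655.42 = -1720.77
Services: -152.88 - 246.64 = -399.52
Trade balance = -1720.77 + (-399.52) = -2120.29
(Excluded from the trade balance — primary income: compensation paid to foreign seasonal workers 37.96, compensation earned by residents employed abroad 74.24, interest received on holdings of foreign bonds 103.90; financial account: foreign purchases of equities on the domestic stock exchange 344.57, purchases of foreign government bonds by domestic residents 175.60, borrowing by resident firms from foreign banks 420.78; capital account: sale of embassy land to a foreign government 33.58; secondary income: personal remittances received from nationals working abroad 193.93.)

-2120.29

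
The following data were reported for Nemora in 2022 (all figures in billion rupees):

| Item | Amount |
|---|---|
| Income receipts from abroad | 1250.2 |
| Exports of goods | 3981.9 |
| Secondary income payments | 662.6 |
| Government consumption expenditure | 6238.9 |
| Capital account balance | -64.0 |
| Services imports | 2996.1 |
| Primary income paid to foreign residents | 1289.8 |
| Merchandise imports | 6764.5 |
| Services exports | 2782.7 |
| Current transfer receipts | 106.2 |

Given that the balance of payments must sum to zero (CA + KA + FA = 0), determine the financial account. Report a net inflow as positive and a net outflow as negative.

Goods balance = 3981.9 - 6764.5 = -2782.6
Services balance = 2782.7 - 2996.1 = -213.4
Trade balance (goods + services) = -2782.6 + (-213.4) = -2996.0
Net primary income = 1250.2 - 1289.8 = -39.6
Net secondary income = 106.2 - 662.6 = -556.4
Current account = -2996.0 + (-39.6) + (-556.4) = -3592.0
Financial account = -(-3592.0 + (-64.0)) = 3656.0

3656.0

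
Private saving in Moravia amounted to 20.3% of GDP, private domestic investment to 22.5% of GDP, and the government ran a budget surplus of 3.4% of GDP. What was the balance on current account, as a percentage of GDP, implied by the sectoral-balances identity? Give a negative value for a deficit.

By the sectoral-balances identity, CA = (S_private - I) + (T - G).
Private balance = 20.3 - 22.5 = -2.2
Government balance (T - G) = 3.4
CA = -2.2 + 3.4 = 1.2

1.2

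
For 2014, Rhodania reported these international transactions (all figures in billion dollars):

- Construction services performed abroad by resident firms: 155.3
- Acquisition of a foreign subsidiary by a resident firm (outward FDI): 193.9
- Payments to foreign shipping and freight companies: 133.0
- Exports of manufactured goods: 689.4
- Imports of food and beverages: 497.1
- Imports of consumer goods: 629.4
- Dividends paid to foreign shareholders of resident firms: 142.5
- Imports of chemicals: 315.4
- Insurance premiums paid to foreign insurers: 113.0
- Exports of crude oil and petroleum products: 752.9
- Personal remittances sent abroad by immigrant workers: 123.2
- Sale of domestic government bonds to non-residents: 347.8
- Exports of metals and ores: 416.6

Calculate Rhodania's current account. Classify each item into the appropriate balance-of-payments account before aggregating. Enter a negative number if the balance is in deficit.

Goods: 416.6 + 689.4 - 497.1 - 315.4 + 752.9 - 629.4 = 417.0
Services: -113.0 - 133.0 + 155.3 = -90.7
Primary income: -142.5
Secondary income: -123.2
Current account = 417.0 + (-90.7) + (-142.5) + (-123.2) = 60.6
(Excluded from the current account — financial account: acquisition of a foreign subsidiary by a resident firm (outward FDI) 193.9, sale of domestic government bonds to non-residents 347.8.)

60.6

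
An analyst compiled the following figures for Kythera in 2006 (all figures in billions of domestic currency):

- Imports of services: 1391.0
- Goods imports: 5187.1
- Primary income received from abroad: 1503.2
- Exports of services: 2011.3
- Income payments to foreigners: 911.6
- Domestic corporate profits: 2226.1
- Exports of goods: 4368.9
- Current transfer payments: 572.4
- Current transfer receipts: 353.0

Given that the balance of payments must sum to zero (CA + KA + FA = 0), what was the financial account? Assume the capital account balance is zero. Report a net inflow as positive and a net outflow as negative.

-174.3

Goods balance = 4368.9 - 5187.1 = -818.2
Services balance = 2011.3 - 1391.0 = 620.3
Trade balance (goods + services) = -818.2 + 620.3 = -197.9
Net primary income = 1503.2 - 911.6 = 591.6
Net secondary income = 353.0 - 572.4 = -219.4
Current account = -197.9 + 591.6 + (-219.4) = 174.3
Financial account = -(174.3) = -174.3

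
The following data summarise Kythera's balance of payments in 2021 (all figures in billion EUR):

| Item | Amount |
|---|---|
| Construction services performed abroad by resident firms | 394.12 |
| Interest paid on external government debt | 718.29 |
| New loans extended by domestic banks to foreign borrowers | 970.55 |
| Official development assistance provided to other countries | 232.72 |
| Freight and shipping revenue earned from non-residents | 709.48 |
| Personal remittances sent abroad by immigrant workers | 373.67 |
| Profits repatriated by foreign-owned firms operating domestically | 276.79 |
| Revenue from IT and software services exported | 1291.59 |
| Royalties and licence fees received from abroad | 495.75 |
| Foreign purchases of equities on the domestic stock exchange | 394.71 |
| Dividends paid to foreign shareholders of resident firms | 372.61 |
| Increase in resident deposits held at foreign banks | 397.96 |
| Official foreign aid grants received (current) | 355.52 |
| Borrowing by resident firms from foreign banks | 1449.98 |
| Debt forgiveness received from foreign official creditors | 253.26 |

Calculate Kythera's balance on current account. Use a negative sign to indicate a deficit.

Services: 495.75 + 1291.59 + 709.48 + 394.12 = 2890.94
Primary income: -276.79 - 372.61 - 718.29 = -1367.69
Secondary income: -232.72 + 355.52 - 373.67 = -250.87
Current account = 2890.94 + (-1367.69) + (-250.87) = 1272.38
(Excluded from the current account — financial account: new loans extended by domestic banks to foreign borrowers 970.55, foreign purchases of equities on the domestic stock exchange 394.71, increase in resident deposits held at foreign banks 397.96, borrowing by resident firms from foreign banks 1449.98; capital account: debt forgiveness received from foreign official creditors 253.26.)

1272.38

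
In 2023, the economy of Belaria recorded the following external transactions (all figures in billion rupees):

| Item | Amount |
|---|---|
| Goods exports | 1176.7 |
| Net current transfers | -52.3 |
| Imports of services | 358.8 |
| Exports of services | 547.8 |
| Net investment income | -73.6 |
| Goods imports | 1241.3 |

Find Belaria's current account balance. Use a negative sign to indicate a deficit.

-1.5

Goods balance = 1176.7 - 1241.3 = -64.6
Services balance = 547.8 - 358.8 = 189.0
Trade balance (goods + services) = -64.6 + 189.0 = 124.4
Net primary income = -73.6
Net secondary income = -52.3
Current account = 124.4 + (-73.6) + (-52.3) = -1.5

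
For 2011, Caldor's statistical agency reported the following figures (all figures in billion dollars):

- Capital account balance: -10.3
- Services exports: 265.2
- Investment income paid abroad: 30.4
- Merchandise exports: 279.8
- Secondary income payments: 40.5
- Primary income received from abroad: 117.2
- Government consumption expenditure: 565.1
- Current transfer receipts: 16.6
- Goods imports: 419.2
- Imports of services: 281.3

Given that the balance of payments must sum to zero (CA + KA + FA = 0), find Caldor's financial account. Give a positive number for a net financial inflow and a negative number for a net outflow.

102.9

Goods balance = 279.8 - 419.2 = -139.4
Services balance = 265.2 - 281.3 = -16.1
Trade balance (goods + services) = -139.4 + (-16.1) = -155.5
Net primary income = 117.2 - 30.4 = 86.8
Net secondary income = 16.6 - 40.5 = -23.9
Current account = -155.5 + 86.8 + (-23.9) = -92.6
Financial account = -(-92.6 + (-10.3)) = 102.9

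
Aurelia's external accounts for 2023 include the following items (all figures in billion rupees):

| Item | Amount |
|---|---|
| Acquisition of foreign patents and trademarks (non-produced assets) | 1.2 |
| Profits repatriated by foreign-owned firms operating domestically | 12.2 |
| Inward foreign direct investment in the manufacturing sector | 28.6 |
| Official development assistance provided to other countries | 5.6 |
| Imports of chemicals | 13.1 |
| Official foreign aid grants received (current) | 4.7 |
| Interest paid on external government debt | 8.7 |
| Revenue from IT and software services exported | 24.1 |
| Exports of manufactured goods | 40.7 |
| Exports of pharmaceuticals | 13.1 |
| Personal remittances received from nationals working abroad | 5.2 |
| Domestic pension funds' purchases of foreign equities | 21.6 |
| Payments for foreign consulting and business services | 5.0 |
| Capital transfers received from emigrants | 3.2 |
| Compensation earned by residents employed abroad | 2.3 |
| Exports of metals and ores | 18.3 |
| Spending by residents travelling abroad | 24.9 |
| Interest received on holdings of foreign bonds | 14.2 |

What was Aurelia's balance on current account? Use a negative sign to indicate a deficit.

Goods: 40.7 + 13.1 + 18.3 - 13.1 = 59.0
Services: -5.0 - 24.9 + 24.1 = -5.8
Primary income: -12.2 - 8.7 + 2.3 + 14.2 = -4.4
Secondary income: 4.7 - 5.6 + 5.2 = 4.3
Current account = 59.0 + (-5.8) + (-4.4) + 4.3 = 53.1
(Excluded from the current account — capital account: acquisition of foreign patents and trademarks (non-produced assets) 1.2, capital transfers received from emigrants 3.2; financial account: inward foreign direct investment in the manufacturing sector 28.6, domestic pension funds' purchases of foreign equities 21.6.)

53.1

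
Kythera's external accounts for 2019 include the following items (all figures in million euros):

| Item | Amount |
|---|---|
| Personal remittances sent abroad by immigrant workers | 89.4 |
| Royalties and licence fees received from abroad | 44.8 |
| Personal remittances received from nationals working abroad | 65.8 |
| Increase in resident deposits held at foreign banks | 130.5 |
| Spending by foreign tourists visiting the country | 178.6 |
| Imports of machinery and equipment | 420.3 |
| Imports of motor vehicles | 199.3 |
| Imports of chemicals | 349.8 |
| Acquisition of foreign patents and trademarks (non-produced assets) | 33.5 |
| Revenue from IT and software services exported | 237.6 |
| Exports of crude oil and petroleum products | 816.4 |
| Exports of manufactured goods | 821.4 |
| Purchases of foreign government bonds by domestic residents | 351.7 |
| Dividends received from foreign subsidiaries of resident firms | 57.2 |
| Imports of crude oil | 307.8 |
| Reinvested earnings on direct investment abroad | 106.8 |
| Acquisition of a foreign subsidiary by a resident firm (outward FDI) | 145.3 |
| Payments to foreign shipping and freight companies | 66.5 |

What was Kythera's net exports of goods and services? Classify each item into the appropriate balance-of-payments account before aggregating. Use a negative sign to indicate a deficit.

Goods: -420.3 - 199.3 - 307.8 - 349.8 + 816.4 + 821.4 = 360.6
Services: -66.5 + 237.6 + 44.8 + 178.6 = 394.5
Trade balance = 360.6 + 394.5 = 755.1
(Excluded from the trade balance — secondary income: personal remittances sent abroad by immigrant workers 89.4, personal remittances received from nationals working abroad 65.8; financial account: increase in resident deposits held at foreign banks 130.5, purchases of foreign government bonds by domestic residents 351.7, acquisition of a foreign subsidiary by a resident firm (outward FDI) 145.3; capital account: acquisition of foreign patents and trademarks (non-produced assets) 33.5; primary income: dividends received from foreign subsidiaries of resident firms 57.2, reinvested earnings on direct investment abroad 106.8.)

755.1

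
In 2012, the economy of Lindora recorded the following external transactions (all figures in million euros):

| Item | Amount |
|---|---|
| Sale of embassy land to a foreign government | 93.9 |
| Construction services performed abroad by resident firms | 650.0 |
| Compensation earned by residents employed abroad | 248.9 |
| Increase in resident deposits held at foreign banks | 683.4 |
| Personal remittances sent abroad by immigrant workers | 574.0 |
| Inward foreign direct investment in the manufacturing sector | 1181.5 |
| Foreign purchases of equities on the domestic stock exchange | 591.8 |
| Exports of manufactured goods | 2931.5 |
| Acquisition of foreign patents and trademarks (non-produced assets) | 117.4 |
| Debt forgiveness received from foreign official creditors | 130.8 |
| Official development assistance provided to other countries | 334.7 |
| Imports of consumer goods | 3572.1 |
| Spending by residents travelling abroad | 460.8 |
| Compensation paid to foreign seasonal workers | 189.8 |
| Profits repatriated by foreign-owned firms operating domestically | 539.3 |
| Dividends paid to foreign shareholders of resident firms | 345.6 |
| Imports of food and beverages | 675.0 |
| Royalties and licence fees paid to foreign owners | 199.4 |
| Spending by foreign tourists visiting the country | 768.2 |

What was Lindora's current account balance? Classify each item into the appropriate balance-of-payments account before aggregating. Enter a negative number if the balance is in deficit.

Goods: 2931.5 - 3572.1 - 675.0 = -1315.6
Services: -199.4 + 650.0 + 768.2 - 460.8 = 758.0
Primary income: -345.6 - 189.8 - 539.3 + 248.9 = -825.8
Secondary income: -334.7 - 574.0 = -908.7
Current account = (-1315.6) + 758.0 + (-825.8) + (-908.7) = -2292.1
(Excluded from the current account — capital account: sale of embassy land to a foreign government 93.9, acquisition of foreign patents and trademarks (non-produced assets) 117.4, debt forgiveness received from foreign official creditors 130.8; financial account: increase in resident deposits held at foreign banks 683.4, inward foreign direct investment in the manufacturing sector 1181.5, foreign purchases of equities on the domestic stock exchange 591.8.)

-2292.1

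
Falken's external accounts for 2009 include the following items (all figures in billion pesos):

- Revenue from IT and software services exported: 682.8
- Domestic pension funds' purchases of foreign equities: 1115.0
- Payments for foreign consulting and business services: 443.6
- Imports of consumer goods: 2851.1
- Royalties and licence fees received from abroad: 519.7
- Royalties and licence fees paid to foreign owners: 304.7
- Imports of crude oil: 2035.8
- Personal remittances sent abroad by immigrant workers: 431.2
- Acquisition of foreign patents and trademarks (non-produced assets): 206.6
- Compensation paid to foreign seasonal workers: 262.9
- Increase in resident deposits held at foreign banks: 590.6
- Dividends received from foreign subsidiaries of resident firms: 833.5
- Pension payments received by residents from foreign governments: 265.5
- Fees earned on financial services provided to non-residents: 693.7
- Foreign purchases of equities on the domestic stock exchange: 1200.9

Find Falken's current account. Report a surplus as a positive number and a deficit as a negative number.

-3334.1

Goods: -2851.1 - 2035.8 = -4886.9
Services: 519.7 + 682.8 - 443.6 + 693.7 - 304.7 = 1147.9
Primary income: 833.5 - 262.9 = 570.6
Secondary income: 265.5 - 431.2 = -165.7
Current account = (-4886.9) + 1147.9 + 570.6 + (-165.7) = -3334.1
(Excluded from the current account — financial account: domestic pension funds' purchases of foreign equities 1115.0, increase in resident deposits held at foreign banks 590.6, foreign purchases of equities on the domestic stock exchange 1200.9; capital account: acquisition of foreign patents and trademarks (non-produced assets) 206.6.)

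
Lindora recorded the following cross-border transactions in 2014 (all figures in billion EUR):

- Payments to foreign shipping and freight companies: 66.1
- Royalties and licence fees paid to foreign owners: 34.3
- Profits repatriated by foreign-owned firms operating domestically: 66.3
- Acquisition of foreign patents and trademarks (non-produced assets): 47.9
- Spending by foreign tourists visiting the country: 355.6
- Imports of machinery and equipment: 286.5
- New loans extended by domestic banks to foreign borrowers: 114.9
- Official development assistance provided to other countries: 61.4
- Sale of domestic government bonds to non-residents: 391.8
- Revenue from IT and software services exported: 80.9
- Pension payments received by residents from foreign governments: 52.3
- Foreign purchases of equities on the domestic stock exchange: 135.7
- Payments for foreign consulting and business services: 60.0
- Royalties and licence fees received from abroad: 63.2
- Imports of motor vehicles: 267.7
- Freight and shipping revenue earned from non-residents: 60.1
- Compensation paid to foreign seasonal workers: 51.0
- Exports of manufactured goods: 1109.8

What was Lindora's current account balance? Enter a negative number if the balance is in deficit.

Goods: 1109.8 - 286.5 - 267.7 = 555.6
Services: -66.1 + 80.9 + 355.6 - 60.0 + 60.1 + 63.2 - 34.3 = 399.4
Primary income: -66.3 - 51.0 = -117.3
Secondary income: 52.3 - 61.4 = -9.1
Current account = 555.6 + 399.4 + (-117.3) + (-9.1) = 828.6
(Excluded from the current account — capital account: acquisition of foreign patents and trademarks (non-produced assets) 47.9; financial account: new loans extended by domestic banks to foreign borrowers 114.9, sale of domestic government bonds to non-residents 391.8, foreign purchases of equities on the domestic stock exchange 135.7.)

828.6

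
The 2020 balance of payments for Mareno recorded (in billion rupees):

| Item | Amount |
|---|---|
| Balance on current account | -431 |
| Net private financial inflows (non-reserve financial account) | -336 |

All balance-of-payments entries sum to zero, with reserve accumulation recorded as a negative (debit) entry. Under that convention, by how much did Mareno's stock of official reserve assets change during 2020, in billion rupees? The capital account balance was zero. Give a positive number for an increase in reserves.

Official reserve transactions balance = -((-431) + (-336)) = 767
An accumulation of reserves is recorded as a debit (negative entry), so the change in the stock of reserves is the negative of that balance.
Change in official reserves = -(767) = -767

-767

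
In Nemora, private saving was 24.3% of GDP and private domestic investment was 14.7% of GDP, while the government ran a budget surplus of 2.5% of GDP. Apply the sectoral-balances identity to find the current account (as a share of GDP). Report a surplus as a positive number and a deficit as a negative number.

12.1

By the sectoral-balances identity, CA = (S_private - I) + (T - G).
Private balance = 24.3 - 14.7 = 9.6
Government balance (T - G) = 2.5
CA = 9.6 + 2.5 = 12.1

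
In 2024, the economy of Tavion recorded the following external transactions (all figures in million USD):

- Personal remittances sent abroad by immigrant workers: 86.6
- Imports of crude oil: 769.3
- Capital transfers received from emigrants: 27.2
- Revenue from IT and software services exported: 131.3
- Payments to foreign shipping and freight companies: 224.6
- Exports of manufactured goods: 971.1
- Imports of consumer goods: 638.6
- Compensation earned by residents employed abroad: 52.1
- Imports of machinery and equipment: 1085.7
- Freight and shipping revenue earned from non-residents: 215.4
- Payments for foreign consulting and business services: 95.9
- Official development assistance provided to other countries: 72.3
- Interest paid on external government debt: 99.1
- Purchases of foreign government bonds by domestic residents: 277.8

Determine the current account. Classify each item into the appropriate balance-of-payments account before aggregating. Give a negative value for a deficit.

-1702.2

Goods: 971.1 - 1085.7 - 638.6 - 769.3 = -1522.5
Services: 215.4 - 95.9 - 224.6 + 131.3 = 26.2
Primary income: -99.1 + 52.1 = -47.0
Secondary income: -86.6 - 72.3 = -158.9
Current account = (-1522.5) + 26.2 + (-47.0) + (-158.9) = -1702.2
(Excluded from the current account — capital account: capital transfers received from emigrants 27.2; financial account: purchases of foreign government bonds by domestic residents 277.8.)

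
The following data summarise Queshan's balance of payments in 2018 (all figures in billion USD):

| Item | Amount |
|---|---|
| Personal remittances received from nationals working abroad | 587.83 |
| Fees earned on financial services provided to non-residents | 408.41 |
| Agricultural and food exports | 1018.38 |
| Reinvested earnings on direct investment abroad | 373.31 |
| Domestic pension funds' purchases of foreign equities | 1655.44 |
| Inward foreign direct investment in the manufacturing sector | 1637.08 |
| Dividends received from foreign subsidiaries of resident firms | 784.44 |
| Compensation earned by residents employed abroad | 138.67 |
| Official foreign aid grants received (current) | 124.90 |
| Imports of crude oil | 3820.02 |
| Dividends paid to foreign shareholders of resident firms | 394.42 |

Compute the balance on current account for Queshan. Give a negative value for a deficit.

-778.50

Goods: -3820.02 + 1018.38 = -2801.64
Services: 408.41
Primary income: 373.31 - 394.42 + 138.67 + 784.44 = 902.00
Secondary income: 124.90 + 587.83 = 712.73
Current account = (-2801.64) + 408.41 + 902.00 + 712.73 = -778.50
(Excluded from the current account — financial account: domestic pension funds' purchases of foreign equities 1655.44, inward foreign direct investment in the manufacturing sector 1637.08.)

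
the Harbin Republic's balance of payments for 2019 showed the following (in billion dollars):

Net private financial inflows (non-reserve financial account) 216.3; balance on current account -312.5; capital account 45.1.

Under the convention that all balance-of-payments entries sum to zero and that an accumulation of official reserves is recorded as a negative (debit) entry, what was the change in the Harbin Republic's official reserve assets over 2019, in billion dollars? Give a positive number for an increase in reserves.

Official reserve transactions balance = -((-312.5) + 45.1 + 216.3) = 51.1
An accumulation of reserves is recorded as a debit (negative entry), so the change in the stock of reserves is the negative of that balance.
Change in official reserves = -(51.1) = -51.1

-51.1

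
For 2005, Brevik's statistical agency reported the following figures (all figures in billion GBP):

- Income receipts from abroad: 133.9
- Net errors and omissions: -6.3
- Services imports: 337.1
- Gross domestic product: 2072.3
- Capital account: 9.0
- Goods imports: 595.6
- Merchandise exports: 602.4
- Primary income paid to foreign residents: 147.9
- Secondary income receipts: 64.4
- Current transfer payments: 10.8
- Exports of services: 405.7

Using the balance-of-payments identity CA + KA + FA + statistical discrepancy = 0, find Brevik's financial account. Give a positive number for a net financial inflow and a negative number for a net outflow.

Goods balance = 602.4 - 595.6 = 6.8
Services balance = 405.7 - 337.1 = 68.6
Trade balance (goods + services) = 6.8 + 68.6 = 75.4
Net primary income = 133.9 - 147.9 = -14.0
Net secondary income = 64.4 - 10.8 = 53.6
Current account = 75.4 + (-14.0) + 53.6 = 115.0
Financial account = -(115.0 + 9.0 + (-6.3)) = -117.7

-117.7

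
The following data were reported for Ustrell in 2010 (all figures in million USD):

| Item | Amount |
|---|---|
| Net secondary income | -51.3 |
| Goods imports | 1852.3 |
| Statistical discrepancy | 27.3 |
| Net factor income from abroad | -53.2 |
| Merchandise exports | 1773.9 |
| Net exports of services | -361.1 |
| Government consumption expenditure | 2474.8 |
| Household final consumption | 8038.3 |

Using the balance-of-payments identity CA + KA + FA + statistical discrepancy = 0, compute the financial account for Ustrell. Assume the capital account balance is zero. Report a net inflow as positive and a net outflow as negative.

516.7

Goods balance = 1773.9 - 1852.3 = -78.4
Services balance = -361.1
Trade balance (goods + services) = -78.4 + (-361.1) = -439.5
Net primary income = -53.2
Net secondary income = -51.3
Current account = -439.5 + (-53.2) + (-51.3) = -544.0
Financial account = -(-544.0 + 27.3) = 516.7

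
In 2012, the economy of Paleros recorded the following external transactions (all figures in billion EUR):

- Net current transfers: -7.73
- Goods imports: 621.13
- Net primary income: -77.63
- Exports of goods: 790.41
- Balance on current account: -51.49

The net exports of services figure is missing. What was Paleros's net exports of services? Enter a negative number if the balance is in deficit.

-135.41

Current account = goods balance + services balance + net primary income + net secondary income
Sum of the known components = 83.92
Net exports of services = CA - (known components) = -51.49 - 83.92 = -135.41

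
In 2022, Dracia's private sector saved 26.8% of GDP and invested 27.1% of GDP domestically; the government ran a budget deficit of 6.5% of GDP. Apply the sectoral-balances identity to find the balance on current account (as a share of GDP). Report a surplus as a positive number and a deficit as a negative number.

-6.8

By the sectoral-balances identity, CA = (S_private - I) + (T - G).
Private balance = 26.8 - 27.1 = -0.3
Government balance (T - G) = -6.5
CA = -0.3 + (-6.5) = -6.8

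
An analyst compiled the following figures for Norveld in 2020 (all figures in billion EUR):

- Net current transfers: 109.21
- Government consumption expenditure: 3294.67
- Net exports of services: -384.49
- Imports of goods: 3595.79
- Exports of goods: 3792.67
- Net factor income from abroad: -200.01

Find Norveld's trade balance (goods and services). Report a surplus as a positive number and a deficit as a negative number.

Goods balance = 3792.67 - 3595.79 = 196.88
Services balance = -384.49
Trade balance (goods + services) = 196.88 + (-384.49) = -187.61

-187.61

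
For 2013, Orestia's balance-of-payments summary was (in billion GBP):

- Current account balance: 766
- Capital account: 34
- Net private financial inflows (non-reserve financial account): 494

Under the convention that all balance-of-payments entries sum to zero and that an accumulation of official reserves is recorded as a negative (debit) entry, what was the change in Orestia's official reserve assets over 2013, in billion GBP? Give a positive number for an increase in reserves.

Official reserve transactions balance = -(766 + 34 + 494) = -1294
An accumulation of reserves is recorded as a debit (negative entry), so the change in the stock of reserves is the negative of that balance.
Change in official reserves = -(-1294) = 1294

1294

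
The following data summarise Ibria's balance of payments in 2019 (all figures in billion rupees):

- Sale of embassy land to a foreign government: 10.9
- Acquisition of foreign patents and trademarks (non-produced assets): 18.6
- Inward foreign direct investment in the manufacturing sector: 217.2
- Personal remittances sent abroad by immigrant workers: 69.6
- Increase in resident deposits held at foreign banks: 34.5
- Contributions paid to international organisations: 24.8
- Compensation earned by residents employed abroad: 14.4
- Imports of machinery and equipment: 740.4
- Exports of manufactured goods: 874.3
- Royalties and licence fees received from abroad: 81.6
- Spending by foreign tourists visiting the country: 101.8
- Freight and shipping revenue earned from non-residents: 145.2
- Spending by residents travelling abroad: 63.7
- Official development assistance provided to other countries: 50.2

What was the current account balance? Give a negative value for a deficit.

268.6

Goods: 874.3 - 740.4 = 133.9
Services: -63.7 + 81.6 + 101.8 + 145.2 = 264.9
Primary income: 14.4
Secondary income: -50.2 - 69.6 - 24.8 = -144.6
Current account = 133.9 + 264.9 + 14.4 + (-144.6) = 268.6
(Excluded from the current account — capital account: sale of embassy land to a foreign government 10.9, acquisition of foreign patents and trademarks (non-produced assets) 18.6; financial account: inward foreign direct investment in the manufacturing sector 217.2, increase in resident deposits held at foreign banks 34.5.)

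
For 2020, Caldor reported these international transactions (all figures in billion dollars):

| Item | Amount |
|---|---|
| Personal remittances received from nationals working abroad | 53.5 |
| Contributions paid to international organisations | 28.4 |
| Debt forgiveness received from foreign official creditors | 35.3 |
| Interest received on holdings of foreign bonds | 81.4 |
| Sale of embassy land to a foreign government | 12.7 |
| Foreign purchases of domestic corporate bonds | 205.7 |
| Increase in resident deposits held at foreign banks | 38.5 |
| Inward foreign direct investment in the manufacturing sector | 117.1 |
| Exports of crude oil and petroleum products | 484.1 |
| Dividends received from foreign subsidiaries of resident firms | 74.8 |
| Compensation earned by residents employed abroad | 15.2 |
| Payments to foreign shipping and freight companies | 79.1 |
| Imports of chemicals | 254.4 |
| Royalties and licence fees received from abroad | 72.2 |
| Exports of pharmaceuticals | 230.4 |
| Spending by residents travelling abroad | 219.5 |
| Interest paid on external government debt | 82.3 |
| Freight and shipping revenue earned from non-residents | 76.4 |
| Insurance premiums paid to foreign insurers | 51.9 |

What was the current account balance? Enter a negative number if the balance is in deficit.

Goods: 484.1 + 230.4 - 254.4 = 460.1
Services: 76.4 - 51.9 - 219.5 + 72.2 - 79.1 = -201.9
Primary income: 74.8 - 82.3 + 15.2 + 81.4 = 89.1
Secondary income: 53.5 - 28.4 = 25.1
Current account = 460.1 + (-201.9) + 89.1 + 25.1 = 372.4
(Excluded from the current account — capital account: debt forgiveness received from foreign official creditors 35.3, sale of embassy land to a foreign government 12.7; financial account: foreign purchases of domestic corporate bonds 205.7, increase in resident deposits held at foreign banks 38.5, inward foreign direct investment in the manufacturing sector 117.1.)

372.4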